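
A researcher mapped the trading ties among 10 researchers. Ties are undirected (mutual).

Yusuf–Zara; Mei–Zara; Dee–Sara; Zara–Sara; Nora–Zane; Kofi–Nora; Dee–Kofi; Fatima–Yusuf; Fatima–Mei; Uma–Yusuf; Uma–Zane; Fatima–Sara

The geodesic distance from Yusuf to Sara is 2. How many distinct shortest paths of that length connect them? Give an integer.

2

The shortest distance is 2. The length-2 paths are: Yusuf–Zara–Sara; Yusuf–Fatima–Sara.
That gives 2 distinct shortest paths.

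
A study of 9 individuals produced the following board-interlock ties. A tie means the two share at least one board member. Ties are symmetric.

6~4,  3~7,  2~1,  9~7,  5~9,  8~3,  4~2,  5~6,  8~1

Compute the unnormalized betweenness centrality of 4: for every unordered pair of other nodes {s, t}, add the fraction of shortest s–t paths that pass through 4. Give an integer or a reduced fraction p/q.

6

Pairs whose geodesics pass through 4 — 6–2: 1; 6–1: 1; 6–8: 1; 2–9: 1; 2–5: 1; 1–5: 1.
All other pairs contribute 0.
Summing the contributions gives betweenness(4) = 6.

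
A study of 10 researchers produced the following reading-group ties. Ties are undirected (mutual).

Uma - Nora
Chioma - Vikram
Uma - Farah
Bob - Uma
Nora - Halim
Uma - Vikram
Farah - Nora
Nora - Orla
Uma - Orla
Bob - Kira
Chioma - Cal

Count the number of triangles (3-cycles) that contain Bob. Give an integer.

0

Bob's neighbors are Kira and Uma, but none of them are tied to each other, so no triangle contains Bob.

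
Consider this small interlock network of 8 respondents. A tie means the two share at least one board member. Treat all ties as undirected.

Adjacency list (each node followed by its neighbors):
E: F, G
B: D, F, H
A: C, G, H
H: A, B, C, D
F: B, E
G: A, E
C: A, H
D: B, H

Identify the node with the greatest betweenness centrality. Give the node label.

H

Unnormalized betweenness of each node: A:5, B:5, C:0, D:0, E:2, F:3, G:3, H:7.
H has the largest value, 7, making it the main broker — the node through which the most shortest paths run.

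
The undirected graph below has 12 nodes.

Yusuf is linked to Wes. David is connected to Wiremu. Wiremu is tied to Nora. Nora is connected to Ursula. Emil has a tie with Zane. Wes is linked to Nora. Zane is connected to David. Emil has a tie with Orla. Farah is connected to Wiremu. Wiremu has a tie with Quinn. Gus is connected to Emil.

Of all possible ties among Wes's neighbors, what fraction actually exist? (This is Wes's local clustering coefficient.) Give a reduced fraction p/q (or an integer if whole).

Wes's neighbors: Nora and Yusuf (k = 2).
Possible neighbor pairs: C(2,2) = 1. Edges among them: none → e = 0.
Clustering(Wes) = 0/1.

0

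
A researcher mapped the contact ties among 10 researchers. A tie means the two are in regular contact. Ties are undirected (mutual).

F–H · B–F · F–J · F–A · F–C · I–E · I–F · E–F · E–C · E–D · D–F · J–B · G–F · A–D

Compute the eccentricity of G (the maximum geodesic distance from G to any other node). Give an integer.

Distances from G: A:2, B:2, C:2, D:2, E:2, F:1, H:2, I:2, J:2.
The largest is 2 (to I, A, B, C, J, H, D, and E), so the eccentricity of G is 2.

2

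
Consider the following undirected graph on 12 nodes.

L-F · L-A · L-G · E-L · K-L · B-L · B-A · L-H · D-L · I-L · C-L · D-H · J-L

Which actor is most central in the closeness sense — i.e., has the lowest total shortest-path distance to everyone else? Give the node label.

Farness (sum of distances to all others) for each node — A:20, B:20, C:21, D:20, E:21, F:21, G:21, H:20, I:21, J:21, K:21, L:11.
The smallest farness is 11, for L, so L has the highest closeness.

L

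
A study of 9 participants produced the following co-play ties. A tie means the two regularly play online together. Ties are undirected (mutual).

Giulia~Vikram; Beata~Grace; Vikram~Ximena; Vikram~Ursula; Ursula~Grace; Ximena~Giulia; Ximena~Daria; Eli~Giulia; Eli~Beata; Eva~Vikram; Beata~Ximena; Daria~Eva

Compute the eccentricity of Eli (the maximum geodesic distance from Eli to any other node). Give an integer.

Distances from Eli: Beata:1, Daria:3, Eva:3, Giulia:1, Grace:2, Ursula:3, Vikram:2, Ximena:2.
The largest is 3 (to Daria, Ursula, and Eva), so the eccentricity of Eli is 3.

3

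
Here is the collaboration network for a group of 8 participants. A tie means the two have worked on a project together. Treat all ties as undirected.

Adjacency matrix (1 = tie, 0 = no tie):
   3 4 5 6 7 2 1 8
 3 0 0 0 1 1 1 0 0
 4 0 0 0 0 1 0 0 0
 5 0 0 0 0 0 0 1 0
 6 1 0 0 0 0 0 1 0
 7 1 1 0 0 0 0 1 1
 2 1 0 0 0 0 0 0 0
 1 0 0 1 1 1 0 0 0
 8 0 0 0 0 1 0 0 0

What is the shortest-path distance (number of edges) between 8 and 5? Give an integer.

One shortest route is 8 – 7 – 1 – 5, which uses 3 edges, and at distance 2 from 8 we only reach {1, 3, 4}, which does not include 5. So d(8,5) = 3.

3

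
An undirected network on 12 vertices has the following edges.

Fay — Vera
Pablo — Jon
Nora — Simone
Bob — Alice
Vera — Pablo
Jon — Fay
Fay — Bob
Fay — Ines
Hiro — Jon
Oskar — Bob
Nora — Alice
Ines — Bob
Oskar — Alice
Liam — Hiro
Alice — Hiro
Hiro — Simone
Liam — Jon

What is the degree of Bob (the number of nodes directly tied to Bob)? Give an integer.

4

Bob is directly tied to Alice, Fay, Ines, and Oskar. That is 4 neighbors, so the degree of Bob is 4.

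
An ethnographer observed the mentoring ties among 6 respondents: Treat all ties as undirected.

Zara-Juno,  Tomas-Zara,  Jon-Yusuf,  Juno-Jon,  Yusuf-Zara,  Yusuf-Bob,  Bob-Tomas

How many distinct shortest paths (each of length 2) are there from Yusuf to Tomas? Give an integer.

The shortest distance is 2. The length-2 paths are: Yusuf–Bob–Tomas; Yusuf–Zara–Tomas.
That gives 2 distinct shortest paths.

2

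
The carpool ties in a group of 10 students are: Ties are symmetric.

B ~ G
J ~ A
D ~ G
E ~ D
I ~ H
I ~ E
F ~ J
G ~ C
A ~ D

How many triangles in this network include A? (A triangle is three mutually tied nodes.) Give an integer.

0

A's neighbors are D and J, but none of them are tied to each other, so no triangle contains A.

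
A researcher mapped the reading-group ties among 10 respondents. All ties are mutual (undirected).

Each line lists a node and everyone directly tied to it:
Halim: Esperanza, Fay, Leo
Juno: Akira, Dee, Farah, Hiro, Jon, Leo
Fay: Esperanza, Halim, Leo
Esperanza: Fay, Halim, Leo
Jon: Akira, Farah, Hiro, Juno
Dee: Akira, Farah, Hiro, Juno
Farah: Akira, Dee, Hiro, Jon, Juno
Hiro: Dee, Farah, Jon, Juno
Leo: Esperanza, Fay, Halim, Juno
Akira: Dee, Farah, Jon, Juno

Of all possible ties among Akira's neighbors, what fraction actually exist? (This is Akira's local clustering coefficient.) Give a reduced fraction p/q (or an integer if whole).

Akira's neighbors: Dee, Farah, Jon, and Juno (k = 4).
Possible neighbor pairs: C(4,2) = 6. Edges among them: Dee–Farah, Dee–Juno, Farah–Jon, Farah–Juno, Jon–Juno → e = 5.
Clustering(Akira) = 5/6.

5/6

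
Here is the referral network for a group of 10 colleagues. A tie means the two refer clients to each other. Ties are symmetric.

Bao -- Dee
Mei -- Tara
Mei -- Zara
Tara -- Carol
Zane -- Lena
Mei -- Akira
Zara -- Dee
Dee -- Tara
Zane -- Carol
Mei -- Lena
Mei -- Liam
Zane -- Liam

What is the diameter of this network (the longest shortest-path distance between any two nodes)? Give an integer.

4

Eccentricity of each node (its greatest distance to any other): Akira:4, Bao:4, Carol:3, Dee:3, Lena:4, Liam:4, Mei:3, Tara:2, Zane:4, Zara:3.
The maximum eccentricity is 4, realized for instance by the pair Liam–Bao via Liam – Mei – Zara – Dee – Bao. So the diameter is 4.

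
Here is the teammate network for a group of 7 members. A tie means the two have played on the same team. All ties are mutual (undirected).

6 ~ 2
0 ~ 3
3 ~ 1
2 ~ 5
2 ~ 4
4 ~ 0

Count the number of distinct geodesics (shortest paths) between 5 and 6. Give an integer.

1

The shortest distance is 2, and the only length-2 path is 5–2–6. So there is exactly 1 shortest path.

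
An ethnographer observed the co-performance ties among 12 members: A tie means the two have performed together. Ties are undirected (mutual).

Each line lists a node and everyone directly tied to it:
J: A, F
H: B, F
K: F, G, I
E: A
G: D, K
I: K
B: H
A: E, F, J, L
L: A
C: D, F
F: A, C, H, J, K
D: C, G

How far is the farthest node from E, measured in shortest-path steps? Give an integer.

Distances from E: A:1, B:4, C:3, D:4, F:2, G:4, H:3, I:4, J:2, K:3, L:2.
The largest is 4 (to D, B, I, and G), so the eccentricity of E is 4.

4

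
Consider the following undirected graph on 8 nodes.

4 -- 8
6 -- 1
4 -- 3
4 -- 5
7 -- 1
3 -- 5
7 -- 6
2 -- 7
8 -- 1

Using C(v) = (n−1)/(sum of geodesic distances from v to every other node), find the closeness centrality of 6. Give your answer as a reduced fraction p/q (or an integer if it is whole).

Distances from 6: 1:1, 2:2, 3:4, 4:3, 5:4, 7:1, 8:2. Sum = 17.
n = 8, so closeness = 7/17.

7/17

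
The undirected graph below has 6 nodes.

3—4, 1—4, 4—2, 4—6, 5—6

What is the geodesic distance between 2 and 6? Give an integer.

One shortest route is 2 – 4 – 6, which uses 2 edges, and 2 and 6 are not directly tied, so nothing shorter exists. So d(2,6) = 2.

2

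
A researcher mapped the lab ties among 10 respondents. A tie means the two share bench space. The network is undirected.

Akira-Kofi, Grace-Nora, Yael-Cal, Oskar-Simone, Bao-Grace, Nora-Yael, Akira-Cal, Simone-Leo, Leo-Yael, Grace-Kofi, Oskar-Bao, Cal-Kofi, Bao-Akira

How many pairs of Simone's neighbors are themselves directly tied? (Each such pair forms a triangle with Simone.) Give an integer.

Simone's neighbors are Leo and Oskar, but none of them are tied to each other, so no triangle contains Simone.

0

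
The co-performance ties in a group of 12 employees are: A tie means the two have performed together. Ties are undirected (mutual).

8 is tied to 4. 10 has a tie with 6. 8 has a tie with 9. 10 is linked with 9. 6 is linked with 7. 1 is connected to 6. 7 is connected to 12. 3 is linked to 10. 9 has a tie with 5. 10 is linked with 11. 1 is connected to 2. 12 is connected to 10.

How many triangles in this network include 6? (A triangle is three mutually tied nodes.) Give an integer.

0

6's neighbors are 1, 7, and 10, but none of them are tied to each other, so no triangle contains 6.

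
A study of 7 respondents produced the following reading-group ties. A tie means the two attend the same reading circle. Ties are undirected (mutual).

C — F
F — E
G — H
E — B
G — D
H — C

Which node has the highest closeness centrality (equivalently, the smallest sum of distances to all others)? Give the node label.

C

Farness (sum of distances to all others) for each node — B:21, C:12, D:21, E:16, F:13, G:16, H:13.
The smallest farness is 12, for C, so C has the highest closeness.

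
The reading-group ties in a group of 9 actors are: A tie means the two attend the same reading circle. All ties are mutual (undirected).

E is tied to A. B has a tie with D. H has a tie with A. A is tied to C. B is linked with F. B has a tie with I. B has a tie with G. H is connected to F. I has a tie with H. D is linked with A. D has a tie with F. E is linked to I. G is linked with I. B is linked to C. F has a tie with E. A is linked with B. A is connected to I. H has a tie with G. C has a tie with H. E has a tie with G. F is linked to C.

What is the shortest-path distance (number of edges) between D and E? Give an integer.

2

One shortest route is D – A – E, which uses 2 edges, and D and E are not directly tied, so nothing shorter exists. So d(D,E) = 2.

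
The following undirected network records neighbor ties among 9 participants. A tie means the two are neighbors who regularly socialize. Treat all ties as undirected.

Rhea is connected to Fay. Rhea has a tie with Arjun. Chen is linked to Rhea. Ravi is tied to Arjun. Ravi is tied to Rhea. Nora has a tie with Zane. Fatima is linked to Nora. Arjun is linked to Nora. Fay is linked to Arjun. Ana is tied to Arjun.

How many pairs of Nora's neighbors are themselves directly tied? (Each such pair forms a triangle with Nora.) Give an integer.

0

Nora's neighbors are Arjun, Fatima, and Zane, but none of them are tied to each other, so no triangle contains Nora.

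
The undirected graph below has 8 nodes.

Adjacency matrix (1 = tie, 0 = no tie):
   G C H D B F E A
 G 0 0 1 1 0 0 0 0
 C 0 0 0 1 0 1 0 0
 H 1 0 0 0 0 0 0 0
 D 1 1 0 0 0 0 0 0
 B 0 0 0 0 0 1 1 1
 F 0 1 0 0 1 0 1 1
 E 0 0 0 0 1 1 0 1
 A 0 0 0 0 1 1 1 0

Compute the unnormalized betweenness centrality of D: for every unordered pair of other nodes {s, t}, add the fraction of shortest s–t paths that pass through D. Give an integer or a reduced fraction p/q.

10

Pairs whose geodesics pass through D — G–C: 1; G–B: 1; G–F: 1; G–E: 1; G–A: 1; C–H: 1; H–B: 1; H–F: 1; H–E: 1; H–A: 1.
All other pairs contribute 0.
Summing the contributions gives betweenness(D) = 10.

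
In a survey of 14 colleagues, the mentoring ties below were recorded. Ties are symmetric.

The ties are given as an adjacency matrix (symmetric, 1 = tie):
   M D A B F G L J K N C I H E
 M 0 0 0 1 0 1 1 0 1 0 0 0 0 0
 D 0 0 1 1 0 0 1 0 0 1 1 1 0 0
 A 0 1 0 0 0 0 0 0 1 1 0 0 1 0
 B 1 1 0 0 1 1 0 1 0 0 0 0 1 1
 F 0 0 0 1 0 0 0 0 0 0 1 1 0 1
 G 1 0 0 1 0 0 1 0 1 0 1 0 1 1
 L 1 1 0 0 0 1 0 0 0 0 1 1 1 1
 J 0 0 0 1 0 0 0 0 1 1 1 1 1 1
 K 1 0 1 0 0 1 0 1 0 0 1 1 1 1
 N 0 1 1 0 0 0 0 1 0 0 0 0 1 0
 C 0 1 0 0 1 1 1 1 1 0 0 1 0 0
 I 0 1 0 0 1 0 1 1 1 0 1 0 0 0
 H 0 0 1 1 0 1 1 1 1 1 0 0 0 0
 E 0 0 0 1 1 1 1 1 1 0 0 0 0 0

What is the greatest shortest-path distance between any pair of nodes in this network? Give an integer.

Eccentricity of each node (its greatest distance to any other): A:3, B:2, C:2, D:2, E:2, F:3, G:2, H:2, I:2, J:2, K:2, L:2, M:3, N:3.
The maximum eccentricity is 3, realized for instance by the pair M–N via M – B – D – N. So the diameter is 3.

3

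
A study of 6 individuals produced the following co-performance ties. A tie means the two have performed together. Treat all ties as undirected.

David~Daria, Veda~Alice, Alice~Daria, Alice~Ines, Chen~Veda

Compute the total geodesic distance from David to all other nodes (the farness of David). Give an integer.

13

Distances from David: Alice:2, Chen:4, Daria:1, Ines:3, Veda:3.
Sum = 2 + 4 + 1 + 3 + 3 = 13.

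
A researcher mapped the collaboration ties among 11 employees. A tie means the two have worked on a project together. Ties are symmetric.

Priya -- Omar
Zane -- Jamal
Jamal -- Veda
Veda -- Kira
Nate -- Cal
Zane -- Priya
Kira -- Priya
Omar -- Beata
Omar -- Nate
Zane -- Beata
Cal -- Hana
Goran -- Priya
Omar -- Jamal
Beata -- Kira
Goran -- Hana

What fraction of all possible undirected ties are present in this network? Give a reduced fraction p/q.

There are 15 edges and 11 nodes, so the maximum possible is C(11,2) = 55.
Density = 15/55 = 3/11.

3/11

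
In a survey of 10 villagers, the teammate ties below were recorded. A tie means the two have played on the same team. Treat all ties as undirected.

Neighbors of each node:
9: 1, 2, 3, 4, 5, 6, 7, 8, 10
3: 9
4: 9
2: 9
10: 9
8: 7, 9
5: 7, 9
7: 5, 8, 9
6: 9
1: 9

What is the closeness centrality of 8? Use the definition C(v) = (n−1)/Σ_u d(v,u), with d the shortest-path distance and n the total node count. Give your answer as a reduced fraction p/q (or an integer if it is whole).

9/16

Distances from 8: 1:2, 2:2, 3:2, 4:2, 5:2, 6:2, 7:1, 9:1, 10:2. Sum = 16.
n = 10, so closeness = 9/16.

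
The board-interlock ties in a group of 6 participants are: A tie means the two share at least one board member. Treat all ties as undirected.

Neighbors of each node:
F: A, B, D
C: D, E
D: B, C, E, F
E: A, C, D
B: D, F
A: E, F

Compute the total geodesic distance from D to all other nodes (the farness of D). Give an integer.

6

Distances from D: A:2, B:1, C:1, E:1, F:1.
Sum = 2 + 1 + 1 + 1 + 1 = 6.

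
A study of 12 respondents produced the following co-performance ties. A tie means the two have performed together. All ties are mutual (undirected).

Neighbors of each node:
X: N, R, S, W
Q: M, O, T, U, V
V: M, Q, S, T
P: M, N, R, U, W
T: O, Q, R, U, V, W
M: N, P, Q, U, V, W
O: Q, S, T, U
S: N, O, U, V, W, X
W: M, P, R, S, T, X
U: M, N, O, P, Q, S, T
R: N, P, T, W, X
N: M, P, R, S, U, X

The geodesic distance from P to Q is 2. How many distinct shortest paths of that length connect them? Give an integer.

2

The shortest distance is 2. The length-2 paths are: P–M–Q; P–U–Q.
That gives 2 distinct shortest paths.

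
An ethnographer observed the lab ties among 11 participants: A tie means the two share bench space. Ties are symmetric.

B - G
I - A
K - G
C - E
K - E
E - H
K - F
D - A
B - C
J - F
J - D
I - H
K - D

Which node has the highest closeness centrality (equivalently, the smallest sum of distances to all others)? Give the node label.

Farness (sum of distances to all others) for each node — A:25, B:27, C:25, D:20, E:19, F:24, G:23, H:24, I:27, J:27, K:17.
The smallest farness is 17, for K, so K has the highest closeness.

K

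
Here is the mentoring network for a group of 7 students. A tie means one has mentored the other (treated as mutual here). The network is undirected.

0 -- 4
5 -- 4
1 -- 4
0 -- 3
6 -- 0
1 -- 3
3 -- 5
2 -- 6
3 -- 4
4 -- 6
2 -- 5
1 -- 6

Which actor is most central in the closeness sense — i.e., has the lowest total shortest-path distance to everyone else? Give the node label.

Farness (sum of distances to all others) for each node — 0:9, 1:9, 2:10, 3:8, 4:7, 5:9, 6:8.
The smallest farness is 7, for 4, so 4 has the highest closeness.

4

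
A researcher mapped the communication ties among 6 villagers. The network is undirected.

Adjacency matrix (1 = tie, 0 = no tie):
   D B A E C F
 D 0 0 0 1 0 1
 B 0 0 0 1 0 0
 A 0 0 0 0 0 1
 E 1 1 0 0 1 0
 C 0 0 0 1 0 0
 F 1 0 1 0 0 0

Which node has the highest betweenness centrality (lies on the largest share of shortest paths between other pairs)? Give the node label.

E

Unnormalized betweenness of each node: A:0, B:0, C:0, D:6, E:7, F:4.
E has the largest value, 7, making it the main broker — the node through which the most shortest paths run.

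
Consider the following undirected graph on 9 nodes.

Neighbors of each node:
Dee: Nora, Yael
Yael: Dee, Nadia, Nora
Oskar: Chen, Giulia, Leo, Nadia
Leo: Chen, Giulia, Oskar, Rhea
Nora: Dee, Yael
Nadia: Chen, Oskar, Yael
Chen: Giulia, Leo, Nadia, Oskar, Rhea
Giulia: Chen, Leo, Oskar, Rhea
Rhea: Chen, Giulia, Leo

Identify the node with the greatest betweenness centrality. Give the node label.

Nadia

Unnormalized betweenness of each node: Chen:25/3, Dee:0, Giulia:1/3, Leo:1/3, Nadia:15, Nora:0, Oskar:4, Rhea:0, Yael:12.
Nadia has the largest value, 15, making it the main broker — the node through which the most shortest paths run.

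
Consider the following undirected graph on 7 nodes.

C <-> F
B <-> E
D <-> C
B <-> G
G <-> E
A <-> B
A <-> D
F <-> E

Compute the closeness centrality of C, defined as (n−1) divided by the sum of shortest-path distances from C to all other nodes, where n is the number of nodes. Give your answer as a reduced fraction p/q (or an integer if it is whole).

1/2

Distances from C: A:2, B:3, D:1, E:2, F:1, G:3. Sum = 12.
n = 7, so closeness = 6/12 = 1/2.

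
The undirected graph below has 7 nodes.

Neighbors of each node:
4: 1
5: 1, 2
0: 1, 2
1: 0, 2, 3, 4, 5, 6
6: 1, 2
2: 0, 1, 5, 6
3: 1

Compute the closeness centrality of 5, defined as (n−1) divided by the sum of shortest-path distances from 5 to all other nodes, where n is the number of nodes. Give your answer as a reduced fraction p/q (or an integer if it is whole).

Distances from 5: 0:2, 1:1, 2:1, 3:2, 4:2, 6:2. Sum = 10.
n = 7, so closeness = 6/10 = 3/5.

3/5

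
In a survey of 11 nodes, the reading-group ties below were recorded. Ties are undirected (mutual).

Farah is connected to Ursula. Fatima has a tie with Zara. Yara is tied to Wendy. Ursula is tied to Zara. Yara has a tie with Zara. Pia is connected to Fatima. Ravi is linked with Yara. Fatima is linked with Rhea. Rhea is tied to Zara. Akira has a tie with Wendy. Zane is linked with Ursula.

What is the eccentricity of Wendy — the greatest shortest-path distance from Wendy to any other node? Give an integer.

Distances from Wendy: Akira:1, Farah:4, Fatima:3, Pia:4, Ravi:2, Rhea:3, Ursula:3, Yara:1, Zane:4, Zara:2.
The largest is 4 (to Farah, Zane, and Pia), so the eccentricity of Wendy is 4.

4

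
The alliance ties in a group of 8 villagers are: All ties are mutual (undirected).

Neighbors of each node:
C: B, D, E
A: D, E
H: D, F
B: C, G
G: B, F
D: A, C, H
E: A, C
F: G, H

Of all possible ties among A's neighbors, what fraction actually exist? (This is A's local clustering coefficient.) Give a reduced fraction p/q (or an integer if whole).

0

A's neighbors: D and E (k = 2).
Possible neighbor pairs: C(2,2) = 1. Edges among them: none → e = 0.
Clustering(A) = 0/1.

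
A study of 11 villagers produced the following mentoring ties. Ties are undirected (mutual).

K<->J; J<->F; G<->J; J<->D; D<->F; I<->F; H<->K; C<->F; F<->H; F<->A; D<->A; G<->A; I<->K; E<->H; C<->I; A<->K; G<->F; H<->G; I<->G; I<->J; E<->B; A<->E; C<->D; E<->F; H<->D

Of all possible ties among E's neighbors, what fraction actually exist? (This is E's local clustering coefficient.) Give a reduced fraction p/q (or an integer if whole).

1/3

E's neighbors: A, B, F, and H (k = 4).
Possible neighbor pairs: C(4,2) = 6. Edges among them: A–F, F–H → e = 2.
Clustering(E) = 2/6 = 1/3.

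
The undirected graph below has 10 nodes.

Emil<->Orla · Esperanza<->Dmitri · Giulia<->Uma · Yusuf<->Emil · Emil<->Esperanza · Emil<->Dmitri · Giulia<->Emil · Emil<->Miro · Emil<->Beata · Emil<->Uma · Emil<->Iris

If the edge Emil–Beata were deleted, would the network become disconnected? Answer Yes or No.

Without the Emil–Beata edge there is no alternate route between Emil and Beata, so the network disconnects. It is a bridge.

Yes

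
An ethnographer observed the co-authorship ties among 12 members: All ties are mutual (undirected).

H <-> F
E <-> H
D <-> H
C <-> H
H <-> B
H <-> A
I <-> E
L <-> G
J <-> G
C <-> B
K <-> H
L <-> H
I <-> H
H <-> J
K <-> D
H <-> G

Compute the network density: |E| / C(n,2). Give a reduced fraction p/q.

8/33

There are 16 edges and 12 nodes, so the maximum possible is C(12,2) = 66.
Density = 16/66 = 8/33.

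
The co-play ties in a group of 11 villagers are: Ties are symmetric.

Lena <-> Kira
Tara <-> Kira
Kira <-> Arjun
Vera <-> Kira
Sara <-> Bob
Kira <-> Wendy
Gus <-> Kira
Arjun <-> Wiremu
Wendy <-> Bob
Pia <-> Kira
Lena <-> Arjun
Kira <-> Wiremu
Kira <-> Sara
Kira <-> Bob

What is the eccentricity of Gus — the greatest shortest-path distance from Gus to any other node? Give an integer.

2

Distances from Gus: Arjun:2, Bob:2, Kira:1, Lena:2, Pia:2, Sara:2, Tara:2, Vera:2, Wendy:2, Wiremu:2.
The largest is 2 (to Wiremu, Pia, Tara, Sara, Arjun, Lena, Bob, Wendy, and Vera), so the eccentricity of Gus is 2.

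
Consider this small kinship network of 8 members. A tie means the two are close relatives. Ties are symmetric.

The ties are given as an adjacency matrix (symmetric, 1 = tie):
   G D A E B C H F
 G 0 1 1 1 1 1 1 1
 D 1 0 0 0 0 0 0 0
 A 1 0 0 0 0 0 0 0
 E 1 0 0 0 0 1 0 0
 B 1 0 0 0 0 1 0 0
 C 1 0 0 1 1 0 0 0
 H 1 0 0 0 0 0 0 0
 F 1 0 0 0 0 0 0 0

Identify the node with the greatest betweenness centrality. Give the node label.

G

Unnormalized betweenness of each node: A:0, B:0, C:1/2, D:0, E:0, F:0, G:37/2, H:0.
G has the largest value, 37/2, making it the main broker — the node through which the most shortest paths run.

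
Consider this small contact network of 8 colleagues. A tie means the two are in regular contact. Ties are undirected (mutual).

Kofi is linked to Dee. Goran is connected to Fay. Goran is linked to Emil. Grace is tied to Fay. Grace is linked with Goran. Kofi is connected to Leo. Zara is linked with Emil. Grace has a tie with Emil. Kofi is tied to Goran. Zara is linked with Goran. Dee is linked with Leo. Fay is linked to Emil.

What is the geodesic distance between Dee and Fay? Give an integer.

One shortest route is Dee – Kofi – Goran – Fay, which uses 3 edges, and at distance 2 from Dee we only reach {Goran}, which does not include Fay. So d(Dee,Fay) = 3.

3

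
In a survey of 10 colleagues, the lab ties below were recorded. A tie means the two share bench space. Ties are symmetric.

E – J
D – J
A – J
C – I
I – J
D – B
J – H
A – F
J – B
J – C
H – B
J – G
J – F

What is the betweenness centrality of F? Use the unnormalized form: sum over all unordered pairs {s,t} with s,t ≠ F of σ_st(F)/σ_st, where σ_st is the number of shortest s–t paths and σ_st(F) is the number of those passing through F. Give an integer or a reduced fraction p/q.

No shortest path between any pair of other nodes passes through F.
Summing the contributions gives betweenness(F) = 0.

0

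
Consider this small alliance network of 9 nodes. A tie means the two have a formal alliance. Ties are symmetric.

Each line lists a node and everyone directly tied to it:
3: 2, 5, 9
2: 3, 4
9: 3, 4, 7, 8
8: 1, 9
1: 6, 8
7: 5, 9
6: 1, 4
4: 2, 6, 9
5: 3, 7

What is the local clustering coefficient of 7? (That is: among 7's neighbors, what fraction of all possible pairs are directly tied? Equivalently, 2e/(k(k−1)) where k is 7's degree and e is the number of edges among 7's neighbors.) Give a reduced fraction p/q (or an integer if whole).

7's neighbors: 5 and 9 (k = 2).
Possible neighbor pairs: C(2,2) = 1. Edges among them: none → e = 0.
Clustering(7) = 0/1.

0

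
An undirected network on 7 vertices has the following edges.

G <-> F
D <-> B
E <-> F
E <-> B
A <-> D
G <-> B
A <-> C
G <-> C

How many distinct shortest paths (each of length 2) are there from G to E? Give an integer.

The shortest distance is 2. The length-2 paths are: G–B–E; G–F–E.
That gives 2 distinct shortest paths.

2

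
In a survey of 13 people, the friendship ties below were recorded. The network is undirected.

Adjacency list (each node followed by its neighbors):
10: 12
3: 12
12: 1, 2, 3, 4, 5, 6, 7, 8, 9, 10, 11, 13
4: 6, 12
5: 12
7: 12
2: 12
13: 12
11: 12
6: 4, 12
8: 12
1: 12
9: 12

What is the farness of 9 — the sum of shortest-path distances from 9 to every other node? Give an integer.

Distances from 9: 1:2, 2:2, 3:2, 4:2, 5:2, 6:2, 7:2, 8:2, 10:2, 11:2, 12:1, 13:2.
Sum = 2 + 2 + 2 + 2 + 2 + 2 + 2 + 2 + 2 + 2 + 1 + 2 = 23.

23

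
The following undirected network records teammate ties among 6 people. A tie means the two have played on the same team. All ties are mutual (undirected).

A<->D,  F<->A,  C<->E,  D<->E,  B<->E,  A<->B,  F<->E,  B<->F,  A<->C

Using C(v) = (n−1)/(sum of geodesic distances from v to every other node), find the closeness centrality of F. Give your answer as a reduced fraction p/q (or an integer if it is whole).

Distances from F: A:1, B:1, C:2, D:2, E:1. Sum = 7.
n = 6, so closeness = 5/7.

5/7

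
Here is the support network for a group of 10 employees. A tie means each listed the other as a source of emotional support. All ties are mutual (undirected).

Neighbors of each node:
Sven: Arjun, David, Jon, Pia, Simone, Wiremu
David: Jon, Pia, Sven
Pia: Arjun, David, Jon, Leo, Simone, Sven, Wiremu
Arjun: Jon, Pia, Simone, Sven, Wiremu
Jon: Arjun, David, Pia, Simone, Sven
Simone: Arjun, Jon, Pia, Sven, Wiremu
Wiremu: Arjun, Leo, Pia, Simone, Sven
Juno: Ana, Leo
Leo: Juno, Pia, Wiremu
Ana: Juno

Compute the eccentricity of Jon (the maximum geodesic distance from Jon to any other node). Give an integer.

Distances from Jon: Ana:4, Arjun:1, David:1, Juno:3, Leo:2, Pia:1, Simone:1, Sven:1, Wiremu:2.
The largest is 4 (to Ana), so the eccentricity of Jon is 4.

4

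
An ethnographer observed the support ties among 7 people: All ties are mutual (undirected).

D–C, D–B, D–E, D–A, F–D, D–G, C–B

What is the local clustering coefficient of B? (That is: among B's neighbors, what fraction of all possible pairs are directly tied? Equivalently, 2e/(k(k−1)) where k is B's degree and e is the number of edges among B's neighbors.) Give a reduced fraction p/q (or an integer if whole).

B's neighbors: C and D (k = 2).
Possible neighbor pairs: C(2,2) = 1. Edges among them: C–D → e = 1.
Clustering(B) = 1/1.

1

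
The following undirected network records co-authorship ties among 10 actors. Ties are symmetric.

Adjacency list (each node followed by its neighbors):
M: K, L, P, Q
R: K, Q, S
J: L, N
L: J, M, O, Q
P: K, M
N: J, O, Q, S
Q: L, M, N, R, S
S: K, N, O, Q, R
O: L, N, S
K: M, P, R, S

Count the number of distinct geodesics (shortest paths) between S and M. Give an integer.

2

The shortest distance is 2. The length-2 paths are: S–K–M; S–Q–M.
That gives 2 distinct shortest paths.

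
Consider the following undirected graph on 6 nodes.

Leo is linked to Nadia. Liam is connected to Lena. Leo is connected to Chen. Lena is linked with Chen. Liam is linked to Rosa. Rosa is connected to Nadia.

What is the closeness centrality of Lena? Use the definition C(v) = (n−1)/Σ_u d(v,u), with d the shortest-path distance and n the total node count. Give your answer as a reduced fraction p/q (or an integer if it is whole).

Distances from Lena: Chen:1, Leo:2, Liam:1, Nadia:3, Rosa:2. Sum = 9.
n = 6, so closeness = 5/9.

5/9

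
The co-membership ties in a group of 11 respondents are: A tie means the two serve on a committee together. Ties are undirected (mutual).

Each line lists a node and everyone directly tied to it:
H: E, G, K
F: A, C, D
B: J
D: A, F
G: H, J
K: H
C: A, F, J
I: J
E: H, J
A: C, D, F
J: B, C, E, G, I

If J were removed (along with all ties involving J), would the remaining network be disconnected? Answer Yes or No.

Removing J leaves {A, C, D, and F} with no path to {B}, so the network splits into 4 components. J is a cut vertex.

Yes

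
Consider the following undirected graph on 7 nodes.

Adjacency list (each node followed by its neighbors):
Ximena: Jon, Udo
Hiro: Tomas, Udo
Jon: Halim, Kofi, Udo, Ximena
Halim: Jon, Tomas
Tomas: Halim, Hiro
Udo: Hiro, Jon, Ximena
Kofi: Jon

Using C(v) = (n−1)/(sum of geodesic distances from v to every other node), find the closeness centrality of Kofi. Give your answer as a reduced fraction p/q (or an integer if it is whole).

Distances from Kofi: Halim:2, Hiro:3, Jon:1, Tomas:3, Udo:2, Ximena:2. Sum = 13.
n = 7, so closeness = 6/13.

6/13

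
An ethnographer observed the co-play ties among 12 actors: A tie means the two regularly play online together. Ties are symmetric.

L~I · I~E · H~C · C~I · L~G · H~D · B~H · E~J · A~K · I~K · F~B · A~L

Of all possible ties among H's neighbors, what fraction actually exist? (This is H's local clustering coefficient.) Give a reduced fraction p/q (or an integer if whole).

H's neighbors: B, C, and D (k = 3).
Possible neighbor pairs: C(3,2) = 3. Edges among them: none → e = 0.
Clustering(H) = 0/3 = 0.

0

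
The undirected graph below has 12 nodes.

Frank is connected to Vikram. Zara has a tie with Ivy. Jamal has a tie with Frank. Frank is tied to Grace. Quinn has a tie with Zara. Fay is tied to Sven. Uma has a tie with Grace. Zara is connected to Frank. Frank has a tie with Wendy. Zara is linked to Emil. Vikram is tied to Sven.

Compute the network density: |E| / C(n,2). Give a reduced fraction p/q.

1/6

There are 11 edges and 12 nodes, so the maximum possible is C(12,2) = 66.
Density = 11/66 = 1/6.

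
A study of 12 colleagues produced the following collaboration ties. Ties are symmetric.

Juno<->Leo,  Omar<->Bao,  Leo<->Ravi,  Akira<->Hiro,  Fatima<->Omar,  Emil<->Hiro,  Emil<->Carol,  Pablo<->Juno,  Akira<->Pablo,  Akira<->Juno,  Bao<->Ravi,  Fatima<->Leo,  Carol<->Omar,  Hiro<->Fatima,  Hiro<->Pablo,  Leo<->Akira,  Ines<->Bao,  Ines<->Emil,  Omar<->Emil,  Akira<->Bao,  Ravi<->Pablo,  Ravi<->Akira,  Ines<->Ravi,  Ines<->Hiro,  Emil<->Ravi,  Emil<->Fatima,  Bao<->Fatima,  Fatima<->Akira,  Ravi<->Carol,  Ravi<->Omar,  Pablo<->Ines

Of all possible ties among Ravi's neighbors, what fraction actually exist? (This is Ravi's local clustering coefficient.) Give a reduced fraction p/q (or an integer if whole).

5/14

Ravi's neighbors: Akira, Bao, Carol, Emil, Ines, Leo, Omar, and Pablo (k = 8).
Possible neighbor pairs: C(8,2) = 28. Edges among them: Akira–Bao, Akira–Leo, Akira–Pablo, Bao–Ines, Bao–Omar, Carol–Emil, Carol–Omar, Emil–Ines, Emil–Omar, Ines–Pablo → e = 10.
Clustering(Ravi) = 10/28 = 5/14.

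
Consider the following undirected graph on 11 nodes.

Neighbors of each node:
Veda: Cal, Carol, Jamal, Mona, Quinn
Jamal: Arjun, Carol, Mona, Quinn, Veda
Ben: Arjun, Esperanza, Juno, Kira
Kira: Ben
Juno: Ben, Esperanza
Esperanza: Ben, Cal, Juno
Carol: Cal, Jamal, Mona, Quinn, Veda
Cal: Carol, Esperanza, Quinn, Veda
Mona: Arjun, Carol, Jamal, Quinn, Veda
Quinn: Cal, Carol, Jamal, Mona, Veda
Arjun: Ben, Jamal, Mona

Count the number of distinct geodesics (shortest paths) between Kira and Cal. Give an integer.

The shortest distance is 3, and the only length-3 path is Kira–Ben–Esperanza–Cal. So there is exactly 1 shortest path.

1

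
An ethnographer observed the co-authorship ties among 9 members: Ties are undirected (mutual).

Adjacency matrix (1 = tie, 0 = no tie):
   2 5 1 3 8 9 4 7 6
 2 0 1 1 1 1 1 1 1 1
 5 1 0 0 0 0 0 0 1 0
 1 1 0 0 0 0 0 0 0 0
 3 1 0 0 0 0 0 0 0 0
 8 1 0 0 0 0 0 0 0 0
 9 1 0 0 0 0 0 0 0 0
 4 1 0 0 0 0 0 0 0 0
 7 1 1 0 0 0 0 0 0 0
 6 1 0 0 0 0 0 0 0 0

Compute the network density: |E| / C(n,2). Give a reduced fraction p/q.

1/4

There are 9 edges and 9 nodes, so the maximum possible is C(9,2) = 36.
Density = 9/36 = 1/4.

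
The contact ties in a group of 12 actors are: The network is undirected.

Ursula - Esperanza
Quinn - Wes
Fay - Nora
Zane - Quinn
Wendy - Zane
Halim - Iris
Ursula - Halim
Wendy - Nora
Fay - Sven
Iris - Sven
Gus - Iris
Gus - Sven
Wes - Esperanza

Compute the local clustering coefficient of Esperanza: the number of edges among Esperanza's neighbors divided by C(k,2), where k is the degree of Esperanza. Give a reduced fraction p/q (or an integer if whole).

Esperanza's neighbors: Ursula and Wes (k = 2).
Possible neighbor pairs: C(2,2) = 1. Edges among them: none → e = 0.
Clustering(Esperanza) = 0/1.

0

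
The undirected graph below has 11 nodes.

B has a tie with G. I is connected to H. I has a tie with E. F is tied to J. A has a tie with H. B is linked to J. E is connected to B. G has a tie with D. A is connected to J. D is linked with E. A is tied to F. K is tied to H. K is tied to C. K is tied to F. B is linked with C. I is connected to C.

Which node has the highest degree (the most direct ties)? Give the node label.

B

Degrees — A:3, B:4, C:3, D:2, E:3, F:3, G:2, H:3, I:3, J:3, K:3.
The maximum is 4, attained only by B.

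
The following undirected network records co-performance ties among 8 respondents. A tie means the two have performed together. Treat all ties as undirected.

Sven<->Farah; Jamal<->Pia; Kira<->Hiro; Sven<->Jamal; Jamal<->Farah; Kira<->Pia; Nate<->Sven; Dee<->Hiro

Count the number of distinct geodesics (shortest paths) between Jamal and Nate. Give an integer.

The shortest distance is 2, and the only length-2 path is Jamal–Sven–Nate. So there is exactly 1 shortest path.

1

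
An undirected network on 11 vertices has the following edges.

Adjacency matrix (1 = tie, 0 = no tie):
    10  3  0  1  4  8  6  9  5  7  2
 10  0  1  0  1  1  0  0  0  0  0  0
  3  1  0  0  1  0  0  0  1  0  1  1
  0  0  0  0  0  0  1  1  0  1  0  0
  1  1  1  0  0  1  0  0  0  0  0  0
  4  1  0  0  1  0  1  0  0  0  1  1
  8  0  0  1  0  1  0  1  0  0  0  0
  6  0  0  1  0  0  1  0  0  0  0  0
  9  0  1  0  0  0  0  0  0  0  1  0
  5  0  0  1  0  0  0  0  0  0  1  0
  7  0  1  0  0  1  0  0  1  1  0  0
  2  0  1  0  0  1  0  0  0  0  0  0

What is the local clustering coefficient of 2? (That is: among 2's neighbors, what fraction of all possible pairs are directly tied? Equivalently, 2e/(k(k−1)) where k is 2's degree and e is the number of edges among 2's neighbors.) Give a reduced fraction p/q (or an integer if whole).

0

2's neighbors: 3 and 4 (k = 2).
Possible neighbor pairs: C(2,2) = 1. Edges among them: none → e = 0.
Clustering(2) = 0/1.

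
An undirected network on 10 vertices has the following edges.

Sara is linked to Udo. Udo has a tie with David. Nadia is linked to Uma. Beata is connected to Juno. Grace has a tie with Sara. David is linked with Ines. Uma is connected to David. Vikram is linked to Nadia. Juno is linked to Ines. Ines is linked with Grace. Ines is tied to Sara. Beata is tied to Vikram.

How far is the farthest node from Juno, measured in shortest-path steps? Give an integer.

3

Distances from Juno: Beata:1, David:2, Grace:2, Ines:1, Nadia:3, Sara:2, Udo:3, Uma:3, Vikram:2.
The largest is 3 (to Udo, Uma, and Nadia), so the eccentricity of Juno is 3.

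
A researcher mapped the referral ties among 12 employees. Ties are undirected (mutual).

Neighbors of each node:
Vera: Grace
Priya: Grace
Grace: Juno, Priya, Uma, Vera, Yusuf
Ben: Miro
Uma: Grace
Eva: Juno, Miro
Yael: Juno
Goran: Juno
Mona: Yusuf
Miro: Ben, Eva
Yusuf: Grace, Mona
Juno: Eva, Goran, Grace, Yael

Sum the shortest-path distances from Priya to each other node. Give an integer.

Distances from Priya: Ben:5, Eva:3, Goran:3, Grace:1, Juno:2, Miro:4, Mona:3, Uma:2, Vera:2, Yael:3, Yusuf:2.
Sum = 5 + 3 + 3 + 1 + 2 + 4 + 3 + 2 + 2 + 3 + 2 = 30.

30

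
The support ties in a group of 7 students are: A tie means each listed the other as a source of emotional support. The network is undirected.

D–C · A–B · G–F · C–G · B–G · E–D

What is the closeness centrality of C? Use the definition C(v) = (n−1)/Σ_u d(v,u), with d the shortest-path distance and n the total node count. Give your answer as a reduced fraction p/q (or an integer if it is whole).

6/11

Distances from C: A:3, B:2, D:1, E:2, F:2, G:1. Sum = 11.
n = 7, so closeness = 6/11.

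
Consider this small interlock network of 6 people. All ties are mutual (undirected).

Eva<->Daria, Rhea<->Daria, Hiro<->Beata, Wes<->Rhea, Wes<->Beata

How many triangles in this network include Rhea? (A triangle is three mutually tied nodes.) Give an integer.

Rhea's neighbors are Daria and Wes, but none of them are tied to each other, so no triangle contains Rhea.

0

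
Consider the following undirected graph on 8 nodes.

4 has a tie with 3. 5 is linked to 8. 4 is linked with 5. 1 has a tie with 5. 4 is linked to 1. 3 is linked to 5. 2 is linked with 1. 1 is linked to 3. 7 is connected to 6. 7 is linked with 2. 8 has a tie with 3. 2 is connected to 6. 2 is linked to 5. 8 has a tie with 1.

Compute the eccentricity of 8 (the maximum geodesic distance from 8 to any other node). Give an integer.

3

Distances from 8: 1:1, 2:2, 3:1, 4:2, 5:1, 6:3, 7:3.
The largest is 3 (to 6 and 7), so the eccentricity of 8 is 3.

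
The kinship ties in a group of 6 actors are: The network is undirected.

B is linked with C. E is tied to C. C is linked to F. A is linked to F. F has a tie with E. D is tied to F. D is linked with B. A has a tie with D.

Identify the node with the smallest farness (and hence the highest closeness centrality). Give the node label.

F

Farness (sum of distances to all others) for each node — A:8, B:8, C:7, D:7, E:8, F:6.
The smallest farness is 6, for F, so F has the highest closeness.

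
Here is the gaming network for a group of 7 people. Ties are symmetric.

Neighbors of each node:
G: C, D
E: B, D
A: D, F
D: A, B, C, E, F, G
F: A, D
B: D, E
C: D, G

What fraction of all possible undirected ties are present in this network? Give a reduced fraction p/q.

3/7

There are 9 edges and 7 nodes, so the maximum possible is C(7,2) = 21.
Density = 9/21 = 3/7.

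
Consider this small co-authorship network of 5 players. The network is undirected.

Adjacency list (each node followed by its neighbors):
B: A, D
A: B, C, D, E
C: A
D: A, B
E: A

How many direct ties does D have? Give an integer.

2

D is directly tied to A and B. That is 2 neighbors, so the degree of D is 2.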